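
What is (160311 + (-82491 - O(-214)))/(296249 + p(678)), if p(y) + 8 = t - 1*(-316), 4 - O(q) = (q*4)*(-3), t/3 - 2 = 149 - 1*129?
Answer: 80384/296623 ≈ 0.27100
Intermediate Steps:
t = 66 (t = 6 + 3*(149 - 1*129) = 6 + 3*(149 - 129) = 6 + 3*20 = 6 + 60 = 66)
O(q) = 4 + 12*q (O(q) = 4 - q*4*(-3) = 4 - 4*q*(-3) = 4 - (-12)*q = 4 + 12*q)
p(y) = 374 (p(y) = -8 + (66 - 1*(-316)) = -8 + (66 + 316) = -8 + 382 = 374)
(160311 + (-82491 - O(-214)))/(296249 + p(678)) = (160311 + (-82491 - (4 + 12*(-214))))/(296249 + 374) = (160311 + (-82491 - (4 - 2568)))/296623 = (160311 + (-82491 - 1*(-2564)))*(1/296623) = (160311 + (-82491 + 2564))*(1/296623) = (160311 - 79927)*(1/296623) = 80384*(1/296623) = 80384/296623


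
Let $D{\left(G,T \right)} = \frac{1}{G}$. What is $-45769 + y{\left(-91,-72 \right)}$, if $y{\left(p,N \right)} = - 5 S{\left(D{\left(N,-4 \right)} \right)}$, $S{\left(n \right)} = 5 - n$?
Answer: $- \frac{3297173}{72} \approx -45794.0$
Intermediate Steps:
$y{\left(p,N \right)} = -25 + \frac{5}{N}$ ($y{\left(p,N \right)} = - 5 \left(5 - \frac{1}{N}\right) = -25 + \frac{5}{N}$)
$-45769 + y{\left(-91,-72 \right)} = -45769 - \left(25 - \frac{5}{-72}\right) = -45769 + \left(-25 + 5 \left(- \frac{1}{72}\right)\right) = -45769 - \frac{1805}{72} = - \frac{3297173}{72}$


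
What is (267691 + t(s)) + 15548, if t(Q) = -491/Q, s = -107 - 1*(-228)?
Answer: 34271428/121 ≈ 2.8324e+5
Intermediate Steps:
s = 121 (s = -107 + 228 = 121)
(267691 + t(s)) + 15548 = (267691 - 491/121) + 15548 = 32390120/121 + 15548 = 34271428/121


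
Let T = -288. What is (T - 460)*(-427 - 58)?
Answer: 362780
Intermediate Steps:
(T - 460)*(-427 - 58) = (-288 - 460)*(-427 - 58) = -748*(-485) = 362780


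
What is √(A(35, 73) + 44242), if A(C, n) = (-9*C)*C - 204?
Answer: √33013 ≈ 181.69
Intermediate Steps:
A(C, n) = -204 - 9*C² (A(C, n) = -9*C² - 204 = -204 - 9*C²)
√(A(35, 73) + 44242) = √((-204 - 9*35²) + 44242) = √((-204 - 9*1225) + 44242) = √((-204 - 11025) + 44242) = √(-11229 + 44242) = √33013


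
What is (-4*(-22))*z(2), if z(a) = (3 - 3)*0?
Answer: 0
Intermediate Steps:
z(a) = 0 (z(a) = 0*0 = 0)
(-4*(-22))*z(2) = -4*(-22)*0 = 88*0 = 0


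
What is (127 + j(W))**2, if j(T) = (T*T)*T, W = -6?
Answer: 7921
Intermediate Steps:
j(T) = T**3 (j(T) = T**2*T = T**3)
(127 + j(W))**2 = (127 + (-6)**3)**2 = (127 - 216)**2 = (-89)**2 = 7921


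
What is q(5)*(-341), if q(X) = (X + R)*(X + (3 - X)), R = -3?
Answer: -2046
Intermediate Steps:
q(X) = -9 + 3*X (q(X) = (X - 3)*(X + (3 - X)) = (-3 + X)*3 = -9 + 3*X)
q(5)*(-341) = (-9 + 3*5)*(-341) = (-9 + 15)*(-341) = 6*(-341) = -2046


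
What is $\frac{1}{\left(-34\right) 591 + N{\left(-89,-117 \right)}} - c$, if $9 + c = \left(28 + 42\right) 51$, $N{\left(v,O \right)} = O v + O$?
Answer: $- \frac{34890679}{9798} \approx -3561.0$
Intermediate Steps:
$N{\left(v,O \right)} = O + O v$
$c = 3561$ ($c = -9 + \left(28 + 42\right) 51 = -9 + 70 \cdot 51 = -9 + 3570 = 3561$)
$\frac{1}{\left(-34\right) 591 + N{\left(-89,-117 \right)}} - c = \frac{1}{\left(-34\right) 591 - 117 \left(1 - 89\right)} - 3561 = \frac{1}{-20094 - -10296} - 3561 = \frac{1}{-20094 + 10296} - 3561 = \frac{1}{-9798} - 3561 = - \frac{1}{9798} - 3561 = - \frac{34890679}{9798}$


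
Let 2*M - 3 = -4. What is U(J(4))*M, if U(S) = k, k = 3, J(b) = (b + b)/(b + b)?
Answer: -3/2 ≈ -1.5000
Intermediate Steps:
J(b) = 1 (J(b) = (2*b)/((2*b)) = (2*b)*(1/(2*b)) = 1)
M = -½ (M = 3/2 + (½)*(-4) = 3/2 - 2 = -½ ≈ -0.50000)
U(S) = 3
U(J(4))*M = 3*(-½) = -3/2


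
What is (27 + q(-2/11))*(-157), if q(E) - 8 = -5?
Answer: -4710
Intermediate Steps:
q(E) = 3 (q(E) = 8 - 5 = 3)
(27 + q(-2/11))*(-157) = (27 + 3)*(-157) = 30*(-157) = -4710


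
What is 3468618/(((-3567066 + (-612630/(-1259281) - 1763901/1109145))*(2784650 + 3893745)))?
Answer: -107660139013434498/739404082933677954192631 ≈ -1.4560e-7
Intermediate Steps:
3468618/(((-3567066 + (-612630/(-1259281) - 1763901/1109145))*(2784650 + 3893745))) = 3468618/(((-3567066 + (-612630*(-1/1259281) - 1763901*1/1109145))*6678395)) = 3468618/(((-3567066 + (612630/1259281 - 587967/369715))*6678395)) = 3468618/(((-3567066 - 513917171277/465575074915)*6678395)) = 3468618/((-1660737534093920667/465575074915*6678395)) = 3468618/(-2218212248801033862577893/93115014983) = 3468618*(-93115014983/2218212248801033862577893) = -107660139013434498/739404082933677954192631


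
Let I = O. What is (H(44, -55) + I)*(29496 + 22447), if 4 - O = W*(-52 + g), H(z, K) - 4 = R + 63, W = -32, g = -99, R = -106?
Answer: -252806581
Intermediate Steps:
H(z, K) = -39 (H(z, K) = 4 + (-106 + 63) = 4 - 43 = -39)
O = -4828 (O = 4 - (-32)*(-52 - 99) = 4 - (-32)*(-151) = 4 - 1*4832 = 4 - 4832 = -4828)
I = -4828
(H(44, -55) + I)*(29496 + 22447) = (-39 - 4828)*(29496 + 22447) = -4867*51943 = -252806581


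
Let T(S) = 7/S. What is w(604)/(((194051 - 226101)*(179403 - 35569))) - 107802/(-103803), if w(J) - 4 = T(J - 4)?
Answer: 99390850200595393/95703868499820000 ≈ 1.0385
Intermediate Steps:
w(J) = 4 + 7/(-4 + J) (w(J) = 4 + 7/(J - 4) = 4 + 7/(-4 + J))
w(604)/(((194051 - 226101)*(179403 - 35569))) - 107802/(-103803) = ((-9 + 4*604)/(-4 + 604))/(((194051 - 226101)*(179403 - 35569))) - 107802/(-103803) = ((-9 + 2416)/600)/((-32050*143834)) - 107802*(-1/103803) = ((1/600)*2407)/(-4609879700) + 35934/34601 = (2407/600)*(-1/4609879700) + 35934/34601 = -2407/2765927820000 + 35934/34601 = 99390850200595393/95703868499820000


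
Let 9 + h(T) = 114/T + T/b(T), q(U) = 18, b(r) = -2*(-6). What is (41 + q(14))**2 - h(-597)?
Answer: 2817793/796 ≈ 3539.9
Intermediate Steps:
b(r) = 12
h(T) = -9 + 114/T + T/12 (h(T) = -9 + (114/T + T/12) = -9 + 114/T + T/12)
(41 + q(14))**2 - h(-597) = (41 + 18)**2 - (-9 + 114/(-597) + (1/12)*(-597)) = 59**2 - (-9 + 114*(-1/597) - 199/4) = 3481 - (-9 - 38/199 - 199/4) = 3481 - 1*(-46917/796) = 3481 + 46917/796 = 2817793/796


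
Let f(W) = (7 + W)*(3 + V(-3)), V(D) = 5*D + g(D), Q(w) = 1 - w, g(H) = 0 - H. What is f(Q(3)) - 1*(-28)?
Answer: -17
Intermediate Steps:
g(H) = -H
V(D) = 4*D (V(D) = 5*D - D = 4*D)
f(W) = -63 - 9*W (f(W) = (7 + W)*(3 + 4*(-3)) = (7 + W)*(3 - 12) = (7 + W)*(-9) = -63 - 9*W)
f(Q(3)) - 1*(-28) = (-63 - 9*(1 - 1*3)) - 1*(-28) = (-63 - 9*(1 - 3)) + 28 = (-63 - 9*(-2)) + 28 = (-63 + 18) + 28 = -45 + 28 = -17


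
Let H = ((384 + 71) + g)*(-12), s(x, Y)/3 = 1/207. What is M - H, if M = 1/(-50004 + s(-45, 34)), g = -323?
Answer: 5465235531/3450275 ≈ 1584.0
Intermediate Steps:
s(x, Y) = 1/69 (s(x, Y) = 3/207 = 3*(1/207) = 1/69)
M = -69/3450275 (M = 1/(-50004 + 1/69) = 1/(-3450275/69) = -69/3450275 ≈ -1.9998e-5)
H = -1584 (H = ((384 + 71) - 323)*(-12) = (455 - 323)*(-12) = 132*(-12) = -1584)
M - H = -69/3450275 - 1*(-1584) = -69/3450275 + 1584 = 5465235531/3450275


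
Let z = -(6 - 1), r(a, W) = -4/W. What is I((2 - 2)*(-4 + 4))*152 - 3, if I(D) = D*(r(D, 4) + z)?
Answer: -3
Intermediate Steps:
z = -5 (z = -1*5 = -5)
I(D) = -6*D (I(D) = D*(-4/4 - 5) = D*(-4*¼ - 5) = D*(-1 - 5) = D*(-6) = -6*D)
I((2 - 2)*(-4 + 4))*152 - 3 = -6*(2 - 2)*(-4 + 4)*152 - 3 = -0*0*152 - 3 = -6*0*152 - 3 = 0*152 - 3 = 0 - 3 = -3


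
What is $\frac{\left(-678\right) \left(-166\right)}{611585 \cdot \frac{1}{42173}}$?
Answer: $\frac{4746486804}{611585} \approx 7761.0$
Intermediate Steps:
$\frac{\left(-678\right) \left(-166\right)}{611585 \cdot \frac{1}{42173}} = \frac{112548}{611585 \cdot \frac{1}{42173}} = \frac{112548}{\frac{611585}{42173}} = 112548 \cdot \frac{42173}{611585} = \frac{4746486804}{611585}$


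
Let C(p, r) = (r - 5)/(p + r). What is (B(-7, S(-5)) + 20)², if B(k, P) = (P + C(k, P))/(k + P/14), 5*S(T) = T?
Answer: 15737089/39204 ≈ 401.42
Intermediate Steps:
C(p, r) = (-5 + r)/(p + r)
S(T) = T/5
B(k, P) = (P + (-5 + P)/(P + k))/(k + P/14) (B(k, P) = (P + (-5 + P)/(k + P))/(k + P/14) = (P + (-5 + P)/(P + k))/(k + P*(1/14)) = (P + (-5 + P)/(P + k))/(k + P/14))
(B(-7, S(-5)) + 20)² = (14*(-5 + (⅕)*(-5) + ((⅕)*(-5))*((⅕)*(-5) - 7))/(((⅕)*(-5) - 7)*((⅕)*(-5) + 14*(-7))) + 20)² = (14*(-5 - 1 - (-1 - 7))/((-1 - 7)*(-1 - 98)) + 20)² = (14*(-5 - 1 - 1*(-8))/(-8*(-99)) + 20)² = (14*(-⅛)*(-1/99)*(-5 - 1 + 8) + 20)² = (14*(-⅛)*(-1/99)*2 + 20)² = (7/198 + 20)² = (3967/198)² = 15737089/39204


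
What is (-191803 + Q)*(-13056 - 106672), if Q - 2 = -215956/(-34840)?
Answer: 7692674677688/335 ≈ 2.2963e+10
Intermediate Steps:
Q = 5493/670 (Q = 2 - 215956/(-34840) = 2 - 215956*(-1/34840) = 2 + 4153/670 = 5493/670 ≈ 8.1985)
(-191803 + Q)*(-13056 - 106672) = (-191803 + 5493/670)*(-13056 - 106672) = -128502517/670*(-119728) = 7692674677688/335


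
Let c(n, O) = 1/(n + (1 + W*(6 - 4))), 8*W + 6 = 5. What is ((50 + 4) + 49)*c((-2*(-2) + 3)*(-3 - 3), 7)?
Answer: -412/165 ≈ -2.4970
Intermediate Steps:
W = -⅛ (W = -¾ + (⅛)*5 = -¾ + 5/8 = -⅛ ≈ -0.12500)
c(n, O) = 1/(¾ + n) (c(n, O) = 1/(n + (1 - (6 - 4)/8)) = 1/(n + (1 - ⅛*2)) = 1/(n + (1 - ¼)) = 1/(n + ¾) = 1/(¾ + n))
((50 + 4) + 49)*c((-2*(-2) + 3)*(-3 - 3), 7) = ((50 + 4) + 49)*(4/(3 + 4*((-2*(-2) + 3)*(-3 - 3)))) = (54 + 49)*(4/(3 + 4*((4 + 3)*(-6)))) = 103*(4/(3 + 4*(7*(-6)))) = 103*(4/(3 + 4*(-42))) = 103*(4/(3 - 168)) = 103*(4/(-165)) = 103*(4*(-1/165)) = 103*(-4/165) = -412/165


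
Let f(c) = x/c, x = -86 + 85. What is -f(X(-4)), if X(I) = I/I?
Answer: 1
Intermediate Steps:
x = -1
X(I) = 1
f(c) = -1/c
-f(X(-4)) = -(-1)/1 = -(-1) = -1*(-1) = 1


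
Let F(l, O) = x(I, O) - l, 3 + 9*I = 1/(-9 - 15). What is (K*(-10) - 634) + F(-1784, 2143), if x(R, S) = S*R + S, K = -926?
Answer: 2555009/216 ≈ 11829.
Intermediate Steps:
I = -73/216 (I = -1/3 + 1/(9*(-9 - 15)) = -1/3 + (1/9)/(-24) = -1/3 + (1/9)*(-1/24) = -1/3 - 1/216 = -73/216 ≈ -0.33796)
x(R, S) = S + R*S (x(R, S) = R*S + S = S + R*S)
F(l, O) = -l + 143*O/216 (F(l, O) = O*(1 - 73/216) - l = O*(143/216) - l = 143*O/216 - l = -l + 143*O/216)
(K*(-10) - 634) + F(-1784, 2143) = (-926*(-10) - 634) + (-1*(-1784) + (143/216)*2143) = (9260 - 634) + (1784 + 306449/216) = 8626 + 691793/216 = 2555009/216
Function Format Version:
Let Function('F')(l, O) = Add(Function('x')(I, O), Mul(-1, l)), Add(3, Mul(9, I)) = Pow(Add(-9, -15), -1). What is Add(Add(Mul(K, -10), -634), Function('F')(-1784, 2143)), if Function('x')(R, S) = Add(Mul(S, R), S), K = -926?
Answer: Rational(2555009, 216) ≈ 11829.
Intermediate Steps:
I = Rational(-73, 216) (I = Add(Rational(-1, 3), Mul(Rational(1, 9), Pow(Add(-9, -15), -1))) = Add(Rational(-1, 3), Mul(Rational(1, 9), Pow(-24, -1))) = Add(Rational(-1, 3), Mul(Rational(1, 9), Rational(-1, 24))) = Add(Rational(-1, 3), Rational(-1, 216)) = Rational(-73, 216) ≈ -0.33796)
Function('x')(R, S) = Add(S, Mul(R, S)) (Function('x')(R, S) = Add(Mul(R, S), S) = Add(S, Mul(R, S)))
Function('F')(l, O) = Add(Mul(-1, l), Mul(Rational(143, 216), O)) (Function('F')(l, O) = Add(Mul(O, Add(1, Rational(-73, 216))), Mul(-1, l)) = Add(Mul(O, Rational(143, 216)), Mul(-1, l)) = Add(Mul(Rational(143, 216), O), Mul(-1, l)) = Add(Mul(-1, l), Mul(Rational(143, 216), O)))
Add(Add(Mul(K, -10), -634), Function('F')(-1784, 2143)) = Add(Add(Mul(-926, -10), -634), Add(Mul(-1, -1784), Mul(Rational(143, 216), 2143))) = Add(Add(9260, -634), Add(1784, Rational(306449, 216))) = Add(8626, Rational(691793, 216)) = Rational(2555009, 216)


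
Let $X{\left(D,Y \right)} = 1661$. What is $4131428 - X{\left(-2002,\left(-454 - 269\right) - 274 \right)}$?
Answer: $4129767$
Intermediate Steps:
$4131428 - X{\left(-2002,\left(-454 - 269\right) - 274 \right)} = 4131428 - 1661 = 4129767$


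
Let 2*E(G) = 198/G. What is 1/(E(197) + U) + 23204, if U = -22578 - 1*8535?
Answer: 142221074851/6129162 ≈ 23204.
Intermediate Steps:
E(G) = 99/G (E(G) = (198/G)/2 = 99/G)
U = -31113 (U = -22578 - 8535 = -31113)
1/(E(197) + U) + 23204 = 1/(99/197 - 31113) + 23204 = 1/(-6129162/197) + 23204 = -197/6129162 + 23204 = 142221074851/6129162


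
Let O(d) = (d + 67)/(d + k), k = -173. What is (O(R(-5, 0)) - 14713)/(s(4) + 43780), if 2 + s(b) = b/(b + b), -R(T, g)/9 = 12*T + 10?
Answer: -8149968/24253289 ≈ -0.33604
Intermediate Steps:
R(T, g) = -90 - 108*T (R(T, g) = -9*(12*T + 10) = -9*(10 + 12*T) = -90 - 108*T)
s(b) = -3/2 (s(b) = -2 + b/(b + b) = -2 + b/((2*b)) = -2 + b*(1/(2*b)) = -2 + ½ = -3/2)
O(d) = (67 + d)/(-173 + d) (O(d) = (d + 67)/(d - 173) = (67 + d)/(-173 + d))
(O(R(-5, 0)) - 14713)/(s(4) + 43780) = ((67 + (-90 - 108*(-5)))/(-173 + (-90 - 108*(-5))) - 14713)/(-3/2 + 43780) = ((67 + (-90 + 540))/(-173 + (-90 + 540)) - 14713)/(87557/2) = ((67 + 450)/(-173 + 450) - 14713)*(2/87557) = (517/277 - 14713)*(2/87557) = -4074984/277*2/87557 = -8149968/24253289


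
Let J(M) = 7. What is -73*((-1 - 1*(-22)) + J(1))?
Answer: -2044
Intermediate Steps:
-73*((-1 - 1*(-22)) + J(1)) = -73*((-1 - 1*(-22)) + 7) = -73*((-1 + 22) + 7) = -73*(21 + 7) = -73*28 = -2044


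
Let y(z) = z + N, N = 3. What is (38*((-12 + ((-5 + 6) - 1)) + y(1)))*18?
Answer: -5472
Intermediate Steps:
y(z) = 3 + z (y(z) = z + 3 = 3 + z)
(38*((-12 + ((-5 + 6) - 1)) + y(1)))*18 = (38*((-12 + ((-5 + 6) - 1)) + (3 + 1)))*18 = (38*((-12 + (1 - 1)) + 4))*18 = (38*((-12 + 0) + 4))*18 = (38*(-12 + 4))*18 = (38*(-8))*18 = -304*18 = -5472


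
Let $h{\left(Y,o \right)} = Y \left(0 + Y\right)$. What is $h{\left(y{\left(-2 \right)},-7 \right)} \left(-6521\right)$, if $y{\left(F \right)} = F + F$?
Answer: $-104336$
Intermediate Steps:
$y{\left(F \right)} = 2 F$
$h{\left(Y,o \right)} = Y^{2}$ ($h{\left(Y,o \right)} = Y Y = Y^{2}$)
$h{\left(y{\left(-2 \right)},-7 \right)} \left(-6521\right) = \left(2 \left(-2\right)\right)^{2} \left(-6521\right) = \left(-4\right)^{2} \left(-6521\right) = 16 \left(-6521\right) = -104336$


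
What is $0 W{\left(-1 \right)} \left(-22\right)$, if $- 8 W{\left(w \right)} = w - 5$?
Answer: $0$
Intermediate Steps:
$W{\left(w \right)} = \frac{5}{8} - \frac{w}{8}$ ($W{\left(w \right)} = - \frac{w - 5}{8} = - \frac{-5 + w}{8} = \frac{5}{8} - \frac{w}{8}$)
$0 W{\left(-1 \right)} \left(-22\right) = 0 \left(\frac{5}{8} - - \frac{1}{8}\right) \left(-22\right) = 0 \left(\frac{5}{8} + \frac{1}{8}\right) \left(-22\right) = 0 \cdot \frac{3}{4} \left(-22\right) = 0 \left(-22\right) = 0$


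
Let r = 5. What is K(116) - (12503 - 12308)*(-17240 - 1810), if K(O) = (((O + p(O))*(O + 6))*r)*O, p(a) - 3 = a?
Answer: 20343350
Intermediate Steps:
p(a) = 3 + a
K(O) = 5*O*(3 + 2*O)*(6 + O) (K(O) = (((O + (3 + O))*(O + 6))*5)*O = (((3 + 2*O)*(6 + O))*5)*O = (5*(3 + 2*O)*(6 + O))*O = 5*O*(3 + 2*O)*(6 + O))
K(116) - (12503 - 12308)*(-17240 - 1810) = 5*116*(18 + 2*116**2 + 15*116) - (12503 - 12308)*(-17240 - 1810) = 5*116*(18 + 2*13456 + 1740) - 195*(-19050) = 5*116*(18 + 26912 + 1740) - 1*(-3714750) = 5*116*28670 + 3714750 = 16628600 + 3714750 = 20343350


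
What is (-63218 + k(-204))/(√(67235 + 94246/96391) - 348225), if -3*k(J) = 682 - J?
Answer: 532968261956375/2922107223362811 + 47635*√624704589340221/8766321670088433 ≈ 0.18253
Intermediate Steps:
k(J) = -682/3 + J/3 (k(J) = -(682 - J)/3 = -682/3 + J/3)
(-63218 + k(-204))/(√(67235 + 94246/96391) - 348225) = (-63218 + (-682/3 + (⅓)*(-204)))/(√(67235 + 94246/96391) - 348225) = (-63218 + (-682/3 - 68))/(√(67235 + 94246*(1/96391)) - 348225) = (-63218 - 886/3)/(√(67235 + 94246/96391) - 348225) = -190540/(3*(√(6480943131/96391) - 348225)) = -190540/(3*(√624704589340221/96391 - 348225)) = -190540/(3*(-348225 + √624704589340221/96391))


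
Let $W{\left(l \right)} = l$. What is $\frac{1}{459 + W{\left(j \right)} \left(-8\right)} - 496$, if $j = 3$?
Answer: $- \frac{215759}{435} \approx -496.0$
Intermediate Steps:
$\frac{1}{459 + W{\left(j \right)} \left(-8\right)} - 496 = \frac{1}{459 + 3 \left(-8\right)} - 496 = \frac{1}{459 - 24} - 496 = \frac{1}{435} - 496 = - \frac{215759}{435}$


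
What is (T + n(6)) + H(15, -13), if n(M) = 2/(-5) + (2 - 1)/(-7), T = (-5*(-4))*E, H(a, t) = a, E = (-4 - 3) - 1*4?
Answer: -7194/35 ≈ -205.54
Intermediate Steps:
E = -11 (E = -7 - 4 = -11)
T = -220 (T = -5*(-4)*(-11) = 20*(-11) = -220)
n(M) = -19/35 (n(M) = 2*(-⅕) + 1*(-⅐) = -⅖ - ⅐ = -19/35)
(T + n(6)) + H(15, -13) = (-220 - 19/35) + 15 = -7719/35 + 15 = -7194/35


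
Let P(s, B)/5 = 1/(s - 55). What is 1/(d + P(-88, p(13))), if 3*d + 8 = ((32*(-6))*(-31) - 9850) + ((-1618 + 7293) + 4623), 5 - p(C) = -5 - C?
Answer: 429/914041 ≈ 0.00046934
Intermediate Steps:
p(C) = 10 + C (p(C) = 5 - (-5 - C) = 5 + (5 + C) = 10 + C)
P(s, B) = 5/(-55 + s) (P(s, B) = 5/(s - 55) = 5/(-55 + s))
d = 6392/3 (d = -8/3 + (((32*(-6))*(-31) - 9850) + ((-1618 + 7293) + 4623))/3 = -8/3 + ((-192*(-31) - 9850) + (5675 + 4623))/3 = -8/3 + ((5952 - 9850) + 10298)/3 = -8/3 + (-3898 + 10298)/3 = -8/3 + (⅓)*6400 = -8/3 + 6400/3 = 6392/3 ≈ 2130.7)
1/(d + P(-88, p(13))) = 1/(6392/3 + 5/(-55 - 88)) = 1/(6392/3 + 5/(-143)) = 1/(6392/3 + 5*(-1/143)) = 1/(6392/3 - 5/143) = 1/(914041/429) = 429/914041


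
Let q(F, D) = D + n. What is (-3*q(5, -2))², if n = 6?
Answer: 144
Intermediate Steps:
q(F, D) = 6 + D (q(F, D) = D + 6 = 6 + D)
(-3*q(5, -2))² = (-3*(6 - 2))² = (-3*4)² = (-12)² = 144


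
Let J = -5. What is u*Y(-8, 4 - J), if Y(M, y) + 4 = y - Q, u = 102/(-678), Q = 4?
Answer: -17/113 ≈ -0.15044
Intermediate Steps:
u = -17/113 (u = 102*(-1/678) = -17/113 ≈ -0.15044)
Y(M, y) = -8 + y (Y(M, y) = -4 + (y - 1*4) = -4 + (y - 4) = -4 + (-4 + y) = -8 + y)
u*Y(-8, 4 - J) = -17*(-8 + (4 - 1*(-5)))/113 = -17*(-8 + (4 + 5))/113 = -17*(-8 + 9)/113 = -17/113*1 = -17/113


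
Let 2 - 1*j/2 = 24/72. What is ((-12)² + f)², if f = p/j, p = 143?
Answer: 3493161/100 ≈ 34932.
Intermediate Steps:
j = 10/3 (j = 4 - 48/72 = 4 - 2*⅓ = 4 - ⅔ = 10/3 ≈ 3.3333)
f = 429/10 (f = 143/(10/3) = 143*(3/10) = 429/10 ≈ 42.900)
((-12)² + f)² = ((-12)² + 429/10)² = (144 + 429/10)² = (1869/10)² = 3493161/100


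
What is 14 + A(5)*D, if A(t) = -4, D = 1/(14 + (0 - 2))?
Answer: 41/3 ≈ 13.667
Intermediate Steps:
D = 1/12 (D = 1/(14 - 2) = 1/12 ≈ 0.083333)
14 + A(5)*D = 14 - 4*1/12 = 14 - ⅓ = 41/3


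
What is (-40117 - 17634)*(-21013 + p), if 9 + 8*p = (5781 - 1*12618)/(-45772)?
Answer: 444385940653649/366176 ≈ 1.2136e+9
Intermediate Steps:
p = -405111/366176 (p = -9/8 + ((5781 - 1*12618)/(-45772))/8 = -9/8 + ((5781 - 12618)*(-1/45772))/8 = -9/8 + (-6837*(-1/45772))/8 = -9/8 + (⅛)*(6837/45772) = -9/8 + 6837/366176 = -405111/366176 ≈ -1.1063)
(-40117 - 17634)*(-21013 + p) = (-40117 - 17634)*(-21013 - 405111/366176) = -57751*(-7694861399/366176) = 444385940653649/366176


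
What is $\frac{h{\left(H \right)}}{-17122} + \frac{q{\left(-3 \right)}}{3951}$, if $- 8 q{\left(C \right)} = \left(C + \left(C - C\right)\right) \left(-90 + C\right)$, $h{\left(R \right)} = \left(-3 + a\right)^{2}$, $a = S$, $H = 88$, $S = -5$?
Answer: $- \frac{377775}{30066232} \approx -0.012565$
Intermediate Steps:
$a = -5$
$h{\left(R \right)} = 64$ ($h{\left(R \right)} = \left(-3 - 5\right)^{2} = \left(-8\right)^{2} = 64$)
$q{\left(C \right)} = - \frac{C \left(-90 + C\right)}{8}$ ($q{\left(C \right)} = - \frac{\left(C + \left(C - C\right)\right) \left(-90 + C\right)}{8} = - \frac{\left(C + 0\right) \left(-90 + C\right)}{8} = - \frac{C \left(-90 + C\right)}{8}$)
$\frac{h{\left(H \right)}}{-17122} + \frac{q{\left(-3 \right)}}{3951} = \frac{64}{-17122} + \frac{\frac{1}{8} \left(-3\right) \left(90 - -3\right)}{3951} = 64 \left(- \frac{1}{17122}\right) + \frac{1}{8} \left(-3\right) \left(90 + 3\right) \frac{1}{3951} = - \frac{32}{8561} + \frac{1}{8} \left(-3\right) 93 \cdot \frac{1}{3951} = - \frac{32}{8561} - \frac{31}{3512} = - \frac{377775}{30066232}$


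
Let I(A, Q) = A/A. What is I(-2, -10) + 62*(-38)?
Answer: -2355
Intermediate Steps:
I(A, Q) = 1
I(-2, -10) + 62*(-38) = 1 + 62*(-38) = 1 - 2356 = -2355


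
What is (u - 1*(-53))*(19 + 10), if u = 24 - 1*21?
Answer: 1624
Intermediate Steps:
u = 3 (u = 24 - 21 = 3)
(u - 1*(-53))*(19 + 10) = (3 - 1*(-53))*(19 + 10) = (3 + 53)*29 = 56*29 = 1624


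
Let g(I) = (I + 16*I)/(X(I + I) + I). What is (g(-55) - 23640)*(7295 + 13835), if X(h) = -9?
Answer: -15974544125/32 ≈ -4.9920e+8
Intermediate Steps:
g(I) = 17*I/(-9 + I) (g(I) = (I + 16*I)/(-9 + I) = (17*I)/(-9 + I) = 17*I/(-9 + I))
(g(-55) - 23640)*(7295 + 13835) = (17*(-55)/(-9 - 55) - 23640)*(7295 + 13835) = (17*(-55)/(-64) - 23640)*21130 = (17*(-55)*(-1/64) - 23640)*21130 = (935/64 - 23640)*21130 = -1512025/64*21130 = -15974544125/32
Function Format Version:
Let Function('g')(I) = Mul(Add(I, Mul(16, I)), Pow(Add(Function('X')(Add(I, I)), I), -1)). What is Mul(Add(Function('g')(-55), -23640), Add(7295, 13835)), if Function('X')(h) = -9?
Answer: Rational(-15974544125, 32) ≈ -4.9920e+8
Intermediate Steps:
Function('g')(I) = Mul(17, I, Pow(Add(-9, I), -1)) (Function('g')(I) = Mul(Add(I, Mul(16, I)), Pow(Add(-9, I), -1)) = Mul(Mul(17, I), Pow(Add(-9, I), -1)) = Mul(17, I, Pow(Add(-9, I), -1)))
Mul(Add(Function('g')(-55), -23640), Add(7295, 13835)) = Mul(Add(Mul(17, -55, Pow(Add(-9, -55), -1)), -23640), Add(7295, 13835)) = Mul(Add(Mul(17, -55, Pow(-64, -1)), -23640), 21130) = Mul(Add(Mul(17, -55, Rational(-1, 64)), -23640), 21130) = Mul(Add(Rational(935, 64), -23640), 21130) = Mul(Rational(-1512025, 64), 21130) = Rational(-15974544125, 32)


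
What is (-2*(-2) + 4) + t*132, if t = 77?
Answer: 10172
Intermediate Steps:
(-2*(-2) + 4) + t*132 = (-2*(-2) + 4) + 77*132 = (4 + 4) + 10164 = 8 + 10164 = 10172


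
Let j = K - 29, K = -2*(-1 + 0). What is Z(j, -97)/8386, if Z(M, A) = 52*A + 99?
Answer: -4945/8386 ≈ -0.58967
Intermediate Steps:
K = 2 (K = -2*(-1) = 2)
j = -27 (j = 2 - 29 = -27)
Z(M, A) = 99 + 52*A
Z(j, -97)/8386 = (99 + 52*(-97))/8386 = (99 - 5044)*(1/8386) = -4945*1/8386 = -4945/8386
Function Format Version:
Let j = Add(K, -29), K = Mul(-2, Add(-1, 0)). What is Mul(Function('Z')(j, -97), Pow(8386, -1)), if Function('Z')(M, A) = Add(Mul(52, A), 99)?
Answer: Rational(-4945, 8386) ≈ -0.58967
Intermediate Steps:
K = 2 (K = Mul(-2, -1) = 2)
j = -27 (j = Add(2, -29) = -27)
Function('Z')(M, A) = Add(99, Mul(52, A))
Mul(Function('Z')(j, -97), Pow(8386, -1)) = Mul(Add(99, Mul(52, -97)), Pow(8386, -1)) = Mul(Add(99, -5044), Rational(1, 8386)) = Mul(-4945, Rational(1, 8386)) = Rational(-4945, 8386)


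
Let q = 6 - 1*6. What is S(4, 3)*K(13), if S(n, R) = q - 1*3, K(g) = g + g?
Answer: -78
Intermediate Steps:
K(g) = 2*g
q = 0 (q = 6 - 6 = 0)
S(n, R) = -3 (S(n, R) = 0 - 1*3 = 0 - 3 = -3)
S(4, 3)*K(13) = -6*13 = -3*26 = -78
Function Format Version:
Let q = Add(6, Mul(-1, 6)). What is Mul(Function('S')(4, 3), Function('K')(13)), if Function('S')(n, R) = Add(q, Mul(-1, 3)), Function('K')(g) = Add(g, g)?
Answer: -78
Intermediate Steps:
Function('K')(g) = Mul(2, g)
q = 0 (q = Add(6, -6) = 0)
Function('S')(n, R) = -3 (Function('S')(n, R) = Add(0, Mul(-1, 3)) = Add(0, -3) = -3)
Mul(Function('S')(4, 3), Function('K')(13)) = Mul(-3, Mul(2, 13)) = Mul(-3, 26) = -78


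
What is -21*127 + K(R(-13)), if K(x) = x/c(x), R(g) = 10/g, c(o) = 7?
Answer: -242707/91 ≈ -2667.1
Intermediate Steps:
K(x) = x/7
-21*127 + K(R(-13)) = -21*127 + (10/(-13))/7 = -2667 + (10*(-1/13))/7 = -2667 + (⅐)*(-10/13) = -2667 - 10/91 = -242707/91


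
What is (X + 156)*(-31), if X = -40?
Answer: -3596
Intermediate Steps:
(X + 156)*(-31) = (-40 + 156)*(-31) = 116*(-31) = -3596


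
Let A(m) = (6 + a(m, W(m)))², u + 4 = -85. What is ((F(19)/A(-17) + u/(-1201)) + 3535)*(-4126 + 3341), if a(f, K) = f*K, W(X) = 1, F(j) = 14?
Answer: -403283794630/145321 ≈ -2.7751e+6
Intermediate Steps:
u = -89 (u = -4 - 85 = -89)
a(f, K) = K*f
A(m) = (6 + m)² (A(m) = (6 + 1*m)² = (6 + m)²)
((F(19)/A(-17) + u/(-1201)) + 3535)*(-4126 + 3341) = ((14/((6 - 17)²) - 89/(-1201)) + 3535)*(-4126 + 3341) = ((14/((-11)²) - 89*(-1/1201)) + 3535)*(-785) = ((14/121 + 89/1201) + 3535)*(-785) = (27583/145321 + 3535)*(-785) = (513737318/145321)*(-785) = -403283794630/145321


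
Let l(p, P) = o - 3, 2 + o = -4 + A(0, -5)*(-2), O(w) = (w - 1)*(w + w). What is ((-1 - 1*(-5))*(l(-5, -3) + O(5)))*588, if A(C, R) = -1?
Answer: 77616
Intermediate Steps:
O(w) = 2*w*(-1 + w) (O(w) = (-1 + w)*(2*w) = 2*w*(-1 + w))
o = -4 (o = -2 + (-4 - 1*(-2)) = -2 + (-4 + 2) = -2 - 2 = -4)
l(p, P) = -7 (l(p, P) = -4 - 3 = -7)
((-1 - 1*(-5))*(l(-5, -3) + O(5)))*588 = ((-1 - 1*(-5))*(-7 + 2*5*(-1 + 5)))*588 = ((-1 + 5)*(-7 + 2*5*4))*588 = (4*(-7 + 40))*588 = (4*33)*588 = 132*588 = 77616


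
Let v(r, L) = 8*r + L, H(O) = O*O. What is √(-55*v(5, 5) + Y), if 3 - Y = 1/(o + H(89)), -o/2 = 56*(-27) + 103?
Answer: I*√285086181851/10739 ≈ 49.719*I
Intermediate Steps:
H(O) = O²
o = 2818 (o = -2*(56*(-27) + 103) = -2*(-1512 + 103) = -2*(-1409) = 2818)
v(r, L) = L + 8*r
Y = 32216/10739 (Y = 3 - 1/(2818 + 89²) = 3 - 1/(2818 + 7921) = 3 - 1/10739 = 32216/10739 ≈ 2.9999)
√(-55*v(5, 5) + Y) = √(-55*(5 + 8*5) + 32216/10739) = √(-55*(5 + 40) + 32216/10739) = √(-55*45 + 32216/10739) = √(-2475 + 32216/10739) = √(-26546809/10739) = I*√285086181851/10739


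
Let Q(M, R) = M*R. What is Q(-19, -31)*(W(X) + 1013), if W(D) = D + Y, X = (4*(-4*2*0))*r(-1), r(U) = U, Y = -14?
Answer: 588411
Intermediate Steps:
X = 0 (X = (4*(-4*2*0))*(-1) = (4*(-8*0))*(-1) = (4*0)*(-1) = 0*(-1) = 0)
W(D) = -14 + D (W(D) = D - 14 = -14 + D)
Q(-19, -31)*(W(X) + 1013) = (-19*(-31))*((-14 + 0) + 1013) = 589*(-14 + 1013) = 589*999 = 588411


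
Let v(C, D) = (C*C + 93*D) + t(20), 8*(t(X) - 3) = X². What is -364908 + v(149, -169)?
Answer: -358371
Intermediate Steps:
t(X) = 3 + X²/8
v(C, D) = 53 + C² + 93*D (v(C, D) = (C*C + 93*D) + (3 + (⅛)*20²) = (C² + 93*D) + (3 + (⅛)*400) = (C² + 93*D) + (3 + 50) = (C² + 93*D) + 53 = 53 + C² + 93*D)
-364908 + v(149, -169) = -364908 + (53 + 149² + 93*(-169)) = -364908 + (53 + 22201 - 15717) = -364908 + 6537 = -358371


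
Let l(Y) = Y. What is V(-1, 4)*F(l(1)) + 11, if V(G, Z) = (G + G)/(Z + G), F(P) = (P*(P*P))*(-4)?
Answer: 41/3 ≈ 13.667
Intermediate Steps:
F(P) = -4*P³ (F(P) = (P*P²)*(-4) = P³*(-4) = -4*P³)
V(G, Z) = 2*G/(G + Z) (V(G, Z) = (2*G)/(G + Z) = 2*G/(G + Z))
V(-1, 4)*F(l(1)) + 11 = (2*(-1)/(-1 + 4))*(-4*1³) + 11 = (2*(-1)/3)*(-4*1) + 11 = (2*(-1)*(⅓))*(-4) + 11 = -⅔*(-4) + 11 = 8/3 + 11 = 41/3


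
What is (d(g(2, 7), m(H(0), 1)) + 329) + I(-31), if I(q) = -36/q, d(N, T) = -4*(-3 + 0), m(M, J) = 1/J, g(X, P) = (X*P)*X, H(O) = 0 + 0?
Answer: 10607/31 ≈ 342.16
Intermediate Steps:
H(O) = 0
g(X, P) = P*X**2 (g(X, P) = (P*X)*X = P*X**2)
d(N, T) = 12 (d(N, T) = -4*(-3) = 12)
(d(g(2, 7), m(H(0), 1)) + 329) + I(-31) = (12 + 329) - 36/(-31) = 341 - 36*(-1/31) = 341 + 36/31 = 10607/31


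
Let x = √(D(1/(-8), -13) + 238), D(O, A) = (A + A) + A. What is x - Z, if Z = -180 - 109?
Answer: 289 + √199 ≈ 303.11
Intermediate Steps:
D(O, A) = 3*A (D(O, A) = 2*A + A = 3*A)
x = √199 (x = √(3*(-13) + 238) = √(-39 + 238) = √199 ≈ 14.107)
Z = -289
x - Z = √199 - 1*(-289) = √199 + 289 = 289 + √199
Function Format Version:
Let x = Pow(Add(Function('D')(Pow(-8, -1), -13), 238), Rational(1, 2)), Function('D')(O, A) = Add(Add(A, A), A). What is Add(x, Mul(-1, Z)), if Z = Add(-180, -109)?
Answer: Add(289, Pow(199, Rational(1, 2))) ≈ 303.11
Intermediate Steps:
Function('D')(O, A) = Mul(3, A) (Function('D')(O, A) = Add(Mul(2, A), A) = Mul(3, A))
x = Pow(199, Rational(1, 2)) (x = Pow(Add(Mul(3, -13), 238), Rational(1, 2)) = Pow(Add(-39, 238), Rational(1, 2)) = Pow(199, Rational(1, 2)) ≈ 14.107)
Z = -289
Add(x, Mul(-1, Z)) = Add(Pow(199, Rational(1, 2)), Mul(-1, -289)) = Add(Pow(199, Rational(1, 2)), 289) = Add(289, Pow(199, Rational(1, 2)))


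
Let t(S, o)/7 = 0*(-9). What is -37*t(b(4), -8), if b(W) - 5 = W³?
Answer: 0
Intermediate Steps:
b(W) = 5 + W³
t(S, o) = 0 (t(S, o) = 7*(0*(-9)) = 7*0 = 0)
-37*t(b(4), -8) = -37*0 = 0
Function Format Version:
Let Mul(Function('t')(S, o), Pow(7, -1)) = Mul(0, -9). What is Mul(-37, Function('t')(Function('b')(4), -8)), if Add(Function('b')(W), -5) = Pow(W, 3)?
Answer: 0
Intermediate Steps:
Function('b')(W) = Add(5, Pow(W, 3))
Function('t')(S, o) = 0 (Function('t')(S, o) = Mul(7, Mul(0, -9)) = Mul(7, 0) = 0)
Mul(-37, Function('t')(Function('b')(4), -8)) = Mul(-37, 0) = 0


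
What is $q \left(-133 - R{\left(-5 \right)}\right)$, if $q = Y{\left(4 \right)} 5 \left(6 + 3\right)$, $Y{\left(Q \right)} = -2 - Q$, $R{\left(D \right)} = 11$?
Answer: $38880$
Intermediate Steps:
$q = -270$ ($q = \left(-2 - 4\right) 5 \left(6 + 3\right) = \left(-2 - 4\right) 5 \cdot 9 = \left(-6\right) 45 = -270$)
$q \left(-133 - R{\left(-5 \right)}\right) = - 270 \left(-133 - 11\right) = \left(-270\right) \left(-144\right) = 38880$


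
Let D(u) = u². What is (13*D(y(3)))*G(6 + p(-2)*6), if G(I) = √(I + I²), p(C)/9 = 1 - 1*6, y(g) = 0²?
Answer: 0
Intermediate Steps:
y(g) = 0
p(C) = -45 (p(C) = 9*(1 - 1*6) = 9*(1 - 6) = 9*(-5) = -45)
(13*D(y(3)))*G(6 + p(-2)*6) = (13*0²)*√((6 - 45*6)*(1 + (6 - 45*6))) = (13*0)*√((6 - 270)*(1 + (6 - 270))) = 0*√(-264*(1 - 264)) = 0*√(-264*(-263)) = 0*√69432 = 0*(2*√17358) = 0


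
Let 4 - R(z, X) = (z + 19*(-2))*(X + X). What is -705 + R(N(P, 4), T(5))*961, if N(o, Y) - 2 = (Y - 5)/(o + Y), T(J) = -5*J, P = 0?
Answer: -3477347/2 ≈ -1.7387e+6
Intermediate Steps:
N(o, Y) = 2 + (-5 + Y)/(Y + o) (N(o, Y) = 2 + (Y - 5)/(o + Y) = 2 + (-5 + Y)/(Y + o))
R(z, X) = 4 - 2*X*(-38 + z) (R(z, X) = 4 - (z + 19*(-2))*(X + X) = 4 - (z - 38)*2*X = 4 - (-38 + z)*2*X = 4 - 2*X*(-38 + z))
-705 + R(N(P, 4), T(5))*961 = -705 + (4 + 76*(-5*5) - 2*(-5*5)*(-5 + 2*0 + 3*4)/(4 + 0))*961 = -705 + (4 + 76*(-25) - 2*(-25)*(-5 + 0 + 12)/4)*961 = -705 + (4 - 1900 - 2*(-25)*(¼)*7)*961 = -705 + (4 - 1900 - 2*(-25)*7/4)*961 = -705 + (4 - 1900 + 175/2)*961 = -705 - 3617/2*961 = -705 - 3475937/2 = -3477347/2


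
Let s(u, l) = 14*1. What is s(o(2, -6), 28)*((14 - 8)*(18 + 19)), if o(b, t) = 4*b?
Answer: 3108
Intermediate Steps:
s(u, l) = 14
s(o(2, -6), 28)*((14 - 8)*(18 + 19)) = 14*((14 - 8)*(18 + 19)) = 14*(6*37) = 14*222 = 3108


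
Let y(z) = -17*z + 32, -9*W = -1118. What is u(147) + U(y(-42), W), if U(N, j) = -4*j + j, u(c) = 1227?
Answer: 2563/3 ≈ 854.33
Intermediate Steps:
W = 1118/9 (W = -⅑*(-1118) = 1118/9 ≈ 124.22)
y(z) = 32 - 17*z
U(N, j) = -3*j
u(147) + U(y(-42), W) = 1227 - 3*1118/9 = 1227 - 1118/3 = 2563/3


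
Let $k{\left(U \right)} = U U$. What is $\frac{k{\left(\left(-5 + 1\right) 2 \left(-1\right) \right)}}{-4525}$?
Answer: $- \frac{64}{4525} \approx -0.014144$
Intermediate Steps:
$k{\left(U \right)} = U^{2}$
$\frac{k{\left(\left(-5 + 1\right) 2 \left(-1\right) \right)}}{-4525} = \frac{\left(\left(-5 + 1\right) 2 \left(-1\right)\right)^{2}}{-4525} = \left(\left(-4\right) 2 \left(-1\right)\right)^{2} \left(- \frac{1}{4525}\right) = \left(\left(-8\right) \left(-1\right)\right)^{2} \left(- \frac{1}{4525}\right) = 8^{2} \left(- \frac{1}{4525}\right) = 64 \left(- \frac{1}{4525}\right) = - \frac{64}{4525}$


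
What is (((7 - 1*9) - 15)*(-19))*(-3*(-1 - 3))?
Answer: 3876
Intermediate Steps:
(((7 - 1*9) - 15)*(-19))*(-3*(-1 - 3)) = (((7 - 9) - 15)*(-19))*(-3*(-4)) = ((-2 - 15)*(-19))*12 = -17*(-19)*12 = 323*12 = 3876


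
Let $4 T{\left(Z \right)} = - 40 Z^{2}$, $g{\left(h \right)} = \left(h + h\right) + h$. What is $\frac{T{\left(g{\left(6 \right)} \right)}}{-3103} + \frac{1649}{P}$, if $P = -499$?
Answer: $- \frac{3500087}{1548397} \approx -2.2605$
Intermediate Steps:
$g{\left(h \right)} = 3 h$ ($g{\left(h \right)} = 2 h + h = 3 h$)
$T{\left(Z \right)} = - 10 Z^{2}$ ($T{\left(Z \right)} = \frac{\left(-40\right) Z^{2}}{4} = - 10 Z^{2}$)
$\frac{T{\left(g{\left(6 \right)} \right)}}{-3103} + \frac{1649}{P} = \frac{\left(-10\right) \left(3 \cdot 6\right)^{2}}{-3103} + \frac{1649}{-499} = - 10 \cdot 18^{2} \left(- \frac{1}{3103}\right) + 1649 \left(- \frac{1}{499}\right) = \left(-10\right) 324 \left(- \frac{1}{3103}\right) - \frac{1649}{499} = \left(-3240\right) \left(- \frac{1}{3103}\right) - \frac{1649}{499} = \frac{3240}{3103} - \frac{1649}{499} = - \frac{3500087}{1548397}$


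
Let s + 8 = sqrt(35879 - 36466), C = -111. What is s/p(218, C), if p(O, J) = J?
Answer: 8/111 - I*sqrt(587)/111 ≈ 0.072072 - 0.21827*I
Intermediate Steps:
s = -8 + I*sqrt(587) (s = -8 + sqrt(35879 - 36466) = -8 + sqrt(-587) = -8 + I*sqrt(587) ≈ -8.0 + 24.228*I)
s/p(218, C) = (-8 + I*sqrt(587))/(-111) = (-8 + I*sqrt(587))*(-1/111) = 8/111 - I*sqrt(587)/111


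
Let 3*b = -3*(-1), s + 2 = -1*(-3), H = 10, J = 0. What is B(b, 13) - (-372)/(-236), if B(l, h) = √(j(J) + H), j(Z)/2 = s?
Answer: -93/59 + 2*√3 ≈ 1.8878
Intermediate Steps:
s = 1 (s = -2 - 1*(-3) = -2 + 3 = 1)
j(Z) = 2 (j(Z) = 2*1 = 2)
b = 1 (b = (-3*(-1))/3 = (⅓)*3 = 1)
B(l, h) = 2*√3 (B(l, h) = √(2 + 10) = √12 = 2*√3)
B(b, 13) - (-372)/(-236) = 2*√3 - (-372)/(-236) = 2*√3 - (-372)*(-1)/236 = 2*√3 - 1*93/59 = 2*√3 - 93/59 = -93/59 + 2*√3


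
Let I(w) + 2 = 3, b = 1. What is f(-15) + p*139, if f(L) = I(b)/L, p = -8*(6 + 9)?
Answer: -250201/15 ≈ -16680.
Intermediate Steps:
p = -120 (p = -8*15 = -120)
I(w) = 1 (I(w) = -2 + 3 = 1)
f(L) = 1/L
f(-15) + p*139 = 1/(-15) - 120*139 = -1/15 - 16680 = -250201/15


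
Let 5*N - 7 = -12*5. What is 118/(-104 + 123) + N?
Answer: -417/95 ≈ -4.3895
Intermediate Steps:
N = -53/5 (N = 7/5 + (-12*5)/5 = 7/5 + (1/5)*(-60) = 7/5 - 12 = -53/5 ≈ -10.600)
118/(-104 + 123) + N = 118/(-104 + 123) - 53/5 = 118/19 - 53/5 = -417/95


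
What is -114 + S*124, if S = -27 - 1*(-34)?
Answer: 754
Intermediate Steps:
S = 7 (S = -27 + 34 = 7)
-114 + S*124 = -114 + 7*124 = -114 + 868 = 754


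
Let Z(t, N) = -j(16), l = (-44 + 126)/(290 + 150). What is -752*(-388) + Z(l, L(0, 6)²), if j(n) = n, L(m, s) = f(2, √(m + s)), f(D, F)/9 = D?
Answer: 291760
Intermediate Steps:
f(D, F) = 9*D
L(m, s) = 18 (L(m, s) = 9*2 = 18)
l = 41/220 (l = 82/440 = 82*(1/440) = 41/220 ≈ 0.18636)
Z(t, N) = -16 (Z(t, N) = -1*16 = -16)
-752*(-388) + Z(l, L(0, 6)²) = -752*(-388) - 16 = 291776 - 16 = 291760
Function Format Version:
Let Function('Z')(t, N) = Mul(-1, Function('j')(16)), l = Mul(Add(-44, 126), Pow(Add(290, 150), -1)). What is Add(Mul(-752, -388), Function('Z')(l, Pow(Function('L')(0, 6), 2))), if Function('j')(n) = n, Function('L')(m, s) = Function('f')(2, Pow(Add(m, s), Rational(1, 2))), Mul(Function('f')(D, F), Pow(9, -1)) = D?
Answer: 291760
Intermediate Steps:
Function('f')(D, F) = Mul(9, D)
Function('L')(m, s) = 18 (Function('L')(m, s) = Mul(9, 2) = 18)
l = Rational(41, 220) (l = Mul(82, Pow(440, -1)) = Mul(82, Rational(1, 440)) = Rational(41, 220) ≈ 0.18636)
Function('Z')(t, N) = -16 (Function('Z')(t, N) = Mul(-1, 16) = -16)
Add(Mul(-752, -388), Function('Z')(l, Pow(Function('L')(0, 6), 2))) = Add(Mul(-752, -388), -16) = Add(291776, -16) = 291760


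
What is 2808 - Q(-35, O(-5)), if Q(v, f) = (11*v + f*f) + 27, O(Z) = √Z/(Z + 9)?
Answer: 50661/16 ≈ 3166.3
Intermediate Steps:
O(Z) = √Z/(9 + Z)
Q(v, f) = 27 + f² + 11*v (Q(v, f) = (11*v + f²) + 27 = (f² + 11*v) + 27 = 27 + f² + 11*v)
2808 - Q(-35, O(-5)) = 2808 - (27 + (√(-5)/(9 - 5))² + 11*(-35)) = 2808 - (27 + ((I*√5)/4)² - 385) = 2808 - (27 + ((I*√5)*(¼))² - 385) = 2808 - (27 + (I*√5/4)² - 385) = 2808 - (27 - 5/16 - 385) = 2808 - 1*(-5733/16) = 2808 + 5733/16 = 50661/16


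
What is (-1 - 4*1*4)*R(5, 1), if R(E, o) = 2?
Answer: -34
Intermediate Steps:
(-1 - 4*1*4)*R(5, 1) = (-1 - 4*1*4)*2 = (-1 - 4*4)*2 = (-1 - 16)*2 = -17*2 = -34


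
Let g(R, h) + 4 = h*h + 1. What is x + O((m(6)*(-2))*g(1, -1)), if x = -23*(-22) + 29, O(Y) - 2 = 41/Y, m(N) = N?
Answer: 12929/24 ≈ 538.71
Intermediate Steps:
g(R, h) = -3 + h**2 (g(R, h) = -4 + (h*h + 1) = -4 + (h**2 + 1) = -4 + (1 + h**2) = -3 + h**2)
O(Y) = 2 + 41/Y
x = 535 (x = 506 + 29 = 535)
x + O((m(6)*(-2))*g(1, -1)) = 535 + (2 + 41/(((6*(-2))*(-3 + (-1)**2)))) = 535 + (2 + 41/((-12*(-3 + 1)))) = 535 + (2 + 41/((-12*(-2)))) = 535 + (2 + 41/24) = 535 + 89/24 = 12929/24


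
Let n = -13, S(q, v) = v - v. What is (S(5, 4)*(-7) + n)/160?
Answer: -13/160 ≈ -0.081250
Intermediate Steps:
S(q, v) = 0
(S(5, 4)*(-7) + n)/160 = (0*(-7) - 13)/160 = (0 - 13)*(1/160) = -13*1/160 = -13/160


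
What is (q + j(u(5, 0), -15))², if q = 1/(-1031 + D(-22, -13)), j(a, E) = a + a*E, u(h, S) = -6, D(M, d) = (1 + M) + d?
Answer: 8002912681/1134225 ≈ 7055.8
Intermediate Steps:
D(M, d) = 1 + M + d
j(a, E) = a + E*a
q = -1/1065 (q = 1/(-1031 + (1 - 22 - 13)) = 1/(-1031 - 34) = 1/(-1065) = -1/1065 ≈ -0.00093897)
(q + j(u(5, 0), -15))² = (-1/1065 - 6*(1 - 15))² = (-1/1065 - 6*(-14))² = (-1/1065 + 84)² = (89459/1065)² = 8002912681/1134225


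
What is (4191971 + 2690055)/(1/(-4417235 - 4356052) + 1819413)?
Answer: 30188994619731/7981116210265 ≈ 3.7826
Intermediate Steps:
(4191971 + 2690055)/(1/(-4417235 - 4356052) + 1819413) = 6882026/(1/(-8773287) + 1819413) = 6882026/(-1/8773287 + 1819413) = 6882026/(15962232420530/8773287) = 6882026*(8773287/15962232420530) = 30188994619731/7981116210265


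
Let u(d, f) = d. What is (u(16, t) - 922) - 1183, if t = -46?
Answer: -2089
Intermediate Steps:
(u(16, t) - 922) - 1183 = (16 - 922) - 1183 = -906 - 1183 = -2089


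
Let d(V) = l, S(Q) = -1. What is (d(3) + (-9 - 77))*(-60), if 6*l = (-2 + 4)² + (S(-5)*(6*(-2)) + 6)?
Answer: 4940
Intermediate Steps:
l = 11/3 (l = ((-2 + 4)² + (-6*(-2) + 6))/6 = (2² + (-1*(-12) + 6))/6 = (4 + (12 + 6))/6 = (4 + 18)/6 = (⅙)*22 = 11/3 ≈ 3.6667)
d(V) = 11/3
(d(3) + (-9 - 77))*(-60) = (11/3 + (-9 - 77))*(-60) = (11/3 - 86)*(-60) = -247/3*(-60) = 4940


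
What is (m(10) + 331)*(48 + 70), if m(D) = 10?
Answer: 40238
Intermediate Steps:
(m(10) + 331)*(48 + 70) = (10 + 331)*(48 + 70) = 341*118 = 40238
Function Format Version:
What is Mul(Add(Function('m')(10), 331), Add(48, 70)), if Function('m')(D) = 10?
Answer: 40238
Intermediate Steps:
Mul(Add(Function('m')(10), 331), Add(48, 70)) = Mul(Add(10, 331), Add(48, 70)) = Mul(341, 118) = 40238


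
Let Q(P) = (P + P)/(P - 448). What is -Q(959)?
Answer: -274/73 ≈ -3.7534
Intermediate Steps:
Q(P) = 2*P/(-448 + P) (Q(P) = (2*P)/(-448 + P) = 2*P/(-448 + P))
-Q(959) = -2*959/(-448 + 959) = -2*959/511 = -1*274/73 = -274/73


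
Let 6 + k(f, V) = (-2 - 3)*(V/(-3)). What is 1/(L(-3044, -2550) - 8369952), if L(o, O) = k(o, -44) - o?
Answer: -3/25100962 ≈ -1.1952e-7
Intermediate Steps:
k(f, V) = -6 + 5*V/3 (k(f, V) = -6 + (-2 - 3)*(V/(-3)) = -6 - 5*V*(-1)/3 = -6 - (-5)*V/3 = -6 + 5*V/3)
L(o, O) = -238/3 - o (L(o, O) = (-6 + (5/3)*(-44)) - o = (-6 - 220/3) - o = -238/3 - o)
1/(L(-3044, -2550) - 8369952) = 1/((-238/3 - 1*(-3044)) - 8369952) = 1/((-238/3 + 3044) - 8369952) = 1/(8894/3 - 8369952) = 1/(-25100962/3) = -3/25100962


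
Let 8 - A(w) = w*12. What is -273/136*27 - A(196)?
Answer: 311413/136 ≈ 2289.8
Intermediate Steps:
A(w) = 8 - 12*w (A(w) = 8 - w*12 = 8 - 12*w)
-273/136*27 - A(196) = -273/136*27 - (8 - 12*196) = -273*1/136*27 - (8 - 2352) = -273/136*27 - 1*(-2344) = -7371/136 + 2344 = 311413/136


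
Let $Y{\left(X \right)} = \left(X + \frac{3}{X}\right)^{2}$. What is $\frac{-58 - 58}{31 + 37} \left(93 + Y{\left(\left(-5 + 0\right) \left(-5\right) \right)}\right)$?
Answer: $- \frac{13122761}{10625} \approx -1235.1$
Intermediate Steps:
$\frac{-58 - 58}{31 + 37} \left(93 + Y{\left(\left(-5 + 0\right) \left(-5\right) \right)}\right) = \frac{-58 - 58}{31 + 37} \left(93 + \frac{\left(3 + \left(\left(-5 + 0\right) \left(-5\right)\right)^{2}\right)^{2}}{25 \left(-5 + 0\right)^{2}}\right) = - \frac{116}{68} \left(93 + \frac{\left(3 + \left(\left(-5\right) \left(-5\right)\right)^{2}\right)^{2}}{625}\right) = \left(-116\right) \frac{1}{68} \left(93 + \frac{\left(3 + 25^{2}\right)^{2}}{625}\right) = - \frac{29 \left(93 + \frac{\left(3 + 625\right)^{2}}{625}\right)}{17} = - \frac{29 \left(93 + \frac{628^{2}}{625}\right)}{17} = - \frac{29 \left(93 + \frac{1}{625} \cdot 394384\right)}{17} = - \frac{29 \left(93 + \frac{394384}{625}\right)}{17} = \left(- \frac{29}{17}\right) \frac{452509}{625} = - \frac{13122761}{10625}$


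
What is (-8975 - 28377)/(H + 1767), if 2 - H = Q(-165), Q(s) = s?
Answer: -18676/967 ≈ -19.313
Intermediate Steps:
H = 167 (H = 2 - 1*(-165) = 2 + 165 = 167)
(-8975 - 28377)/(H + 1767) = (-8975 - 28377)/(167 + 1767) = -37352/1934 = -37352*1/1934 = -18676/967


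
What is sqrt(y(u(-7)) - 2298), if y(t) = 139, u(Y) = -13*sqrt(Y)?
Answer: I*sqrt(2159) ≈ 46.465*I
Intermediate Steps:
sqrt(y(u(-7)) - 2298) = sqrt(139 - 2298) = sqrt(-2159) = I*sqrt(2159)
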